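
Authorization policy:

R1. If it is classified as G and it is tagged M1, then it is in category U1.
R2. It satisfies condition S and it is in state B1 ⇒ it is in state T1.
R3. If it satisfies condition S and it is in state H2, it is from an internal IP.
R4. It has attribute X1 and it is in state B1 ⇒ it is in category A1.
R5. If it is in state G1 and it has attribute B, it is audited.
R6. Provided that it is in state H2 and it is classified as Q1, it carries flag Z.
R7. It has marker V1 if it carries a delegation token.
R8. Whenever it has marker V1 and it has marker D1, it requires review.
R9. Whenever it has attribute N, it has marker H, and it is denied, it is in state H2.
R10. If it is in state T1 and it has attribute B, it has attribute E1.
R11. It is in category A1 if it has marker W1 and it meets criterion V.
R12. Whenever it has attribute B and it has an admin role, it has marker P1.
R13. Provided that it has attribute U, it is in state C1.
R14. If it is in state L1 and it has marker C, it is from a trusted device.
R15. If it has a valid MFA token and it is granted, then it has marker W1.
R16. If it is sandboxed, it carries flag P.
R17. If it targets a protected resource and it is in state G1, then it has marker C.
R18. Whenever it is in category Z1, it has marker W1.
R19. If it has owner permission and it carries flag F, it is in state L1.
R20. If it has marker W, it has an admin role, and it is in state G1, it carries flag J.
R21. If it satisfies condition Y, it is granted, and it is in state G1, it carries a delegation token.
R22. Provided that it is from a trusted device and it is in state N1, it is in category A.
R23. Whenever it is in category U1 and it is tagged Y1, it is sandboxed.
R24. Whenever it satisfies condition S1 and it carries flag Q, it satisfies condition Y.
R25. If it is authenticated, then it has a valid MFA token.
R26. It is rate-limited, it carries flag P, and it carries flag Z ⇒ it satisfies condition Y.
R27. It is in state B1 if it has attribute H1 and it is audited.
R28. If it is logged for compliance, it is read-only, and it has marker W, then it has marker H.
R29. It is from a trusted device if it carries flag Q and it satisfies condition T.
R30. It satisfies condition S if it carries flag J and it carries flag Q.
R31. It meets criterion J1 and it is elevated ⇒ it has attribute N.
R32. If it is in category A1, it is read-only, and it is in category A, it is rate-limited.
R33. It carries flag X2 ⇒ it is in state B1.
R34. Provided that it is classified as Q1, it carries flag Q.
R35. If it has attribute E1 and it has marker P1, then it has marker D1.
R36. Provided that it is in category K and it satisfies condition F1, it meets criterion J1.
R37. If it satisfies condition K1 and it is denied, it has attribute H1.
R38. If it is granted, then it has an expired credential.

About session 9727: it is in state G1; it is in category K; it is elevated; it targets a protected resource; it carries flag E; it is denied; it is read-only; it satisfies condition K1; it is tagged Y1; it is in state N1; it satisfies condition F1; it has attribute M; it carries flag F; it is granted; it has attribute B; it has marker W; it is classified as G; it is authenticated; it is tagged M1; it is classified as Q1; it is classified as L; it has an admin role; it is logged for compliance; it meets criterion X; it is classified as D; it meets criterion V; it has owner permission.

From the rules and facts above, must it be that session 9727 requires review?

Yes

By R1 (it is classified as G, it is tagged M1): it is in category U1.
By R5 (it is in state G1, it has attribute B): it is audited.
By R12 (it has attribute B, it has an admin role): it has marker P1.
By R17 (it targets a protected resource, it is in state G1): it has marker C.
By R19 (it has owner permission, it carries flag F): it is in state L1.
By R20 (it has marker W, it has an admin role, it is in state G1): it carries flag J.
By R23 (it is in category U1, it is tagged Y1): it is sandboxed.
By R25 (it is authenticated): it has a valid MFA token.
By R28 (it is logged for compliance, it is read-only, it has marker W): it has marker H.
By R34 (it is classified as Q1): it carries flag Q.
By R36 (it is in category K, it satisfies condition F1): it meets criterion J1.
By R37 (it satisfies condition K1, it is denied): it has attribute H1.
By R14 (it is in state L1, it has marker C): it is from a trusted device.
By R15 (it has a valid MFA token, it is granted): it has marker W1.
By R16 (it is sandboxed): it carries flag P.
By R22 (it is from a trusted device, it is in state N1): it is in category A.
By R27 (it has attribute H1, it is audited): it is in state B1.
By R30 (it carries flag J, it carries flag Q): it satisfies condition S.
By R31 (it meets criterion J1, it is elevated): it has attribute N.
By R2 (it satisfies condition S, it is in state B1): it is in state T1.
By R9 (it has attribute N, it has marker H, it is denied): it is in state H2.
By R10 (it is in state T1, it has attribute B): it has attribute E1.
By R11 (it has marker W1, it meets criterion V): it is in category A1.
By R32 (it is in category A1, it is read-only, it is in category A): it is rate-limited.
By R35 (it has attribute E1, it has marker P1): it has marker D1.
By R6 (it is in state H2, it is classified as Q1): it carries flag Z.
By R26 (it is rate-limited, it carries flag P, it carries flag Z): it satisfies condition Y.
By R21 (it satisfies condition Y, it is granted, it is in state G1): it carries a delegation token.
By R7 (it carries a delegation token): it has marker V1.
By R8 (it has marker V1, it has marker D1): it requires review.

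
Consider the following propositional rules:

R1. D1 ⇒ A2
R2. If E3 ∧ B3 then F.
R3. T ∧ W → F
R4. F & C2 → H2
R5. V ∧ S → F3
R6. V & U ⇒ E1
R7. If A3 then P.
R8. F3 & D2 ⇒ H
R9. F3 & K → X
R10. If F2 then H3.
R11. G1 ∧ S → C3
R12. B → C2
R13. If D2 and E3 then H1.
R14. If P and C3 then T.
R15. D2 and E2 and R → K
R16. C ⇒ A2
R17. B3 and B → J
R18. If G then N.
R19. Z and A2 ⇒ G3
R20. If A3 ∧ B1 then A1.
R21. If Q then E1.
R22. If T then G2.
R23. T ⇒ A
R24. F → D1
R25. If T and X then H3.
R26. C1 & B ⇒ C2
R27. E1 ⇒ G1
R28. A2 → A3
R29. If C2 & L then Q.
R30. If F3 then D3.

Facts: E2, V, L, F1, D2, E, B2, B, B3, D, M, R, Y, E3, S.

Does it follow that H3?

Yes

F  (by R2: E3, B3)
F3  (by R5: V, S)
C2  (by R12: B)
K  (by R15: D2, E2, R)
D1  (by R24: F)
Q  (by R29: C2, L)
A2  (by R1: D1)
X  (by R9: F3, K)
E1  (by R21: Q)
G1  (by R27: E1)
A3  (by R28: A2)
P  (by R7: A3)
C3  (by R11: G1, S)
T  (by R14: P, C3)
H3  (by R25: T, X)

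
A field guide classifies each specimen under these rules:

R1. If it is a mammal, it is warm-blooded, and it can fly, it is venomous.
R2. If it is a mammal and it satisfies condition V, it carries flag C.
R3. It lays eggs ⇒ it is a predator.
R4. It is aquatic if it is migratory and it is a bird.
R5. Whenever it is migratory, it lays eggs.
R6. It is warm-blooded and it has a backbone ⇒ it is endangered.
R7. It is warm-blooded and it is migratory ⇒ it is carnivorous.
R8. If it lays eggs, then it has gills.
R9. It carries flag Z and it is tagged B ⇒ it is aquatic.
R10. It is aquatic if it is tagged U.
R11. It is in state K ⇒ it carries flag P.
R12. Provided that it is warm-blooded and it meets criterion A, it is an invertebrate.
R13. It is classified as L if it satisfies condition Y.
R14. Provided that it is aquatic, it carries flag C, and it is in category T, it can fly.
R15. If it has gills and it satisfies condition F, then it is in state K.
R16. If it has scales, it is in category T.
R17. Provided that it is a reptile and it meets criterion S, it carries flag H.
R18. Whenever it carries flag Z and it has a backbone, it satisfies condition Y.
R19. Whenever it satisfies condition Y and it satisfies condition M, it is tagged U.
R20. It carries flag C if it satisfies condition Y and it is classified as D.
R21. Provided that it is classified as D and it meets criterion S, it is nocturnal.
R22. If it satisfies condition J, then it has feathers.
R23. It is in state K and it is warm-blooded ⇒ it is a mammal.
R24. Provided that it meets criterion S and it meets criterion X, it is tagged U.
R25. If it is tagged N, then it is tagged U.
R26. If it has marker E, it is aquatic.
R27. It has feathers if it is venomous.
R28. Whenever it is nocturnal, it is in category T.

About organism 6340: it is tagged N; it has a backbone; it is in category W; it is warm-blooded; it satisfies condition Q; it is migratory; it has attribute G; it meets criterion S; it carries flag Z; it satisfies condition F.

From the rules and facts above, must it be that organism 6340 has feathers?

No

Forward chaining from the given facts derives: lays eggs, is endangered, is carnivorous, has gills, is in state K, satisfies condition Y, is a mammal, is tagged U, is a predator, is aquatic, carries flag P, is classified as L.
Rules concluding "it has feathers": R22 needs "it satisfies condition J"; R27 needs "it is venomous" — none of these are established.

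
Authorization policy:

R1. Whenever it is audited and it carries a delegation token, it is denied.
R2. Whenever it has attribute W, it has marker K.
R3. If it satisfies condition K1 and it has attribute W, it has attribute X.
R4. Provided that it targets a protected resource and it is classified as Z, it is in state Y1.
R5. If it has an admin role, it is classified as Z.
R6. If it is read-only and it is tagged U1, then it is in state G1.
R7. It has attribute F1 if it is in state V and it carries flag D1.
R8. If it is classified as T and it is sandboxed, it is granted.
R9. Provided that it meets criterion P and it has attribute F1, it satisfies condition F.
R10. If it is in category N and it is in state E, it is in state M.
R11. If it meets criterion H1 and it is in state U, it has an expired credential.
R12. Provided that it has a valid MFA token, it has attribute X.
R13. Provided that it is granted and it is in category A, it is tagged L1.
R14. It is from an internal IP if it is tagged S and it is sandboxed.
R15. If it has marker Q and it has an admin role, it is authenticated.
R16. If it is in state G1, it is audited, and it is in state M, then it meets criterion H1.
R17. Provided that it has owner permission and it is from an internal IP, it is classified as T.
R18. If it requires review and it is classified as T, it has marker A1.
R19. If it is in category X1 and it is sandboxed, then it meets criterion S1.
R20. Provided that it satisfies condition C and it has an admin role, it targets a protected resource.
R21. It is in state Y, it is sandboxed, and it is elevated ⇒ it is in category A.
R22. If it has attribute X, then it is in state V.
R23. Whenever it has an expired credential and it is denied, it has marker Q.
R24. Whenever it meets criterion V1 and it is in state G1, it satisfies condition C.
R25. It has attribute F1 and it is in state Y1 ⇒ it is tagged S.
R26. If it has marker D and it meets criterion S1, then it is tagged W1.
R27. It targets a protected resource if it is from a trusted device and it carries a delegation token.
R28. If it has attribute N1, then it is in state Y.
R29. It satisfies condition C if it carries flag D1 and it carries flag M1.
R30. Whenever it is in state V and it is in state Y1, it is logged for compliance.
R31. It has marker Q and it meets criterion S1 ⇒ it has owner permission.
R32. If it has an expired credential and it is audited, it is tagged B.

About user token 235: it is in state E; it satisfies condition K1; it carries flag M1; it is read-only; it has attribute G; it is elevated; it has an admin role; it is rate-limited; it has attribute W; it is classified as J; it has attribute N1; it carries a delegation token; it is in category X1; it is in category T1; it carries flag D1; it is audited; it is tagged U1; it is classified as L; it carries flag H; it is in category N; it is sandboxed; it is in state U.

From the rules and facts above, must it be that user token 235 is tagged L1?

By R1 (it is audited, it carries a delegation token): it is denied.
By R3 (it satisfies condition K1, it has attribute W): it has attribute X.
By R5 (it has an admin role): it is classified as Z.
By R6 (it is read-only, it is tagged U1): it is in state G1.
By R10 (it is in category N, it is in state E): it is in state M.
By R16 (it is in state G1, it is audited, it is in state M): it meets criterion H1.
By R19 (it is in category X1, it is sandboxed): it meets criterion S1.
By R22 (it has attribute X): it is in state V.
By R28 (it has attribute N1): it is in state Y.
By R29 (it carries flag D1, it carries flag M1): it satisfies condition C.
By R7 (it is in state V, it carries flag D1): it has attribute F1.
By R11 (it meets criterion H1, it is in state U): it has an expired credential.
By R20 (it satisfies condition C, it has an admin role): it targets a protected resource.
By R21 (it is in state Y, it is sandboxed, it is elevated): it is in category A.
By R23 (it has an expired credential, it is denied): it has marker Q.
By R31 (it has marker Q, it meets criterion S1): it has owner permission.
By R4 (it targets a protected resource, it is classified as Z): it is in state Y1.
By R25 (it has attribute F1, it is in state Y1): it is tagged S.
By R14 (it is tagged S, it is sandboxed): it is from an internal IP.
By R17 (it has owner permission, it is from an internal IP): it is classified as T.
By R8 (it is classified as T, it is sandboxed): it is granted.
By R13 (it is granted, it is in category A): it is tagged L1.

Yes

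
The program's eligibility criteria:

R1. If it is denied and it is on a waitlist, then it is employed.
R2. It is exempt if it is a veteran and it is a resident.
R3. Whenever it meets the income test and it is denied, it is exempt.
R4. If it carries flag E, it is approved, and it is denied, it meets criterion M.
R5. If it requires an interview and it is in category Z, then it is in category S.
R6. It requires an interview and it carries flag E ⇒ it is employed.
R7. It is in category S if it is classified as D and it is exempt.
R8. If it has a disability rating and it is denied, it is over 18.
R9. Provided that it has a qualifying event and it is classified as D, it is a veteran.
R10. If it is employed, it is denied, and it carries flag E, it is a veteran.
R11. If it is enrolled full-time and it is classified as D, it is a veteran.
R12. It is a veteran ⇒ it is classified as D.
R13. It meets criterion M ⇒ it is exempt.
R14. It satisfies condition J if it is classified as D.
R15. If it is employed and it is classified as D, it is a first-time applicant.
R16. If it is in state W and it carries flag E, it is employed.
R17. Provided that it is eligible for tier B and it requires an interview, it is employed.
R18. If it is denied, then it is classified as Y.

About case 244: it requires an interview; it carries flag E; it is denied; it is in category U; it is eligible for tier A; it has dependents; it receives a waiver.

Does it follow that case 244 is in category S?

Forward chaining from the given facts derives: is employed, is a veteran, is classified as D, satisfies condition J, is a first-time applicant, is classified as Y.
Rules concluding "it is in category S": R5 needs "it is in category Z"; R7 needs "it is exempt" — none of these are established.

No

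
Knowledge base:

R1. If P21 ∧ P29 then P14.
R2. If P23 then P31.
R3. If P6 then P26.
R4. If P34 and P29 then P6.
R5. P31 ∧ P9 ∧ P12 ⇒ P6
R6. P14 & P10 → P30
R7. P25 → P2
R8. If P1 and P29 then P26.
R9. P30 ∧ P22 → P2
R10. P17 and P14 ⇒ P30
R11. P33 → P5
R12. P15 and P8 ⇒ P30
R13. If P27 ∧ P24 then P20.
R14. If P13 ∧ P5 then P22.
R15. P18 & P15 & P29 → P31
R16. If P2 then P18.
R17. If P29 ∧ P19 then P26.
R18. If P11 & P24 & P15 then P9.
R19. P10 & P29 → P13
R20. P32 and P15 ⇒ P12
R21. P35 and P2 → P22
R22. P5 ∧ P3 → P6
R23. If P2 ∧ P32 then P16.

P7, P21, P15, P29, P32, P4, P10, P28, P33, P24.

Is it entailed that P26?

Forward chaining from the given facts derives: P14, P30, P5, P13, P12, P22, P2, P18, P16, P31.
Rules concluding P26: R3 needs P6; R8 needs P1; R17 needs P19 — none of these are established.

No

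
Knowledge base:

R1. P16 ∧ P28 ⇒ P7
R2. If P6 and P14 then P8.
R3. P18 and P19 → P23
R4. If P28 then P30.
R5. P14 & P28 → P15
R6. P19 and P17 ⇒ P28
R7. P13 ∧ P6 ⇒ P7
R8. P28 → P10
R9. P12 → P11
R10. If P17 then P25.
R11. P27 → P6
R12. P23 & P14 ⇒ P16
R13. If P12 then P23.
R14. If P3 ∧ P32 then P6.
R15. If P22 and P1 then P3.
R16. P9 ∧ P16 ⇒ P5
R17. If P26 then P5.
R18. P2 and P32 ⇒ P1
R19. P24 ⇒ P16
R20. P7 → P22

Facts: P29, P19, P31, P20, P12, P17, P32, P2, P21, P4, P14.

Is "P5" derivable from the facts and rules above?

No

Forward chaining from the given facts derives: P28, P10, P11, P25, P23, P1, P30, P15, P16, P7, P22, P3, P6, P8.
Rules concluding P5: R16 needs P9; R17 needs P26 — none of these are established.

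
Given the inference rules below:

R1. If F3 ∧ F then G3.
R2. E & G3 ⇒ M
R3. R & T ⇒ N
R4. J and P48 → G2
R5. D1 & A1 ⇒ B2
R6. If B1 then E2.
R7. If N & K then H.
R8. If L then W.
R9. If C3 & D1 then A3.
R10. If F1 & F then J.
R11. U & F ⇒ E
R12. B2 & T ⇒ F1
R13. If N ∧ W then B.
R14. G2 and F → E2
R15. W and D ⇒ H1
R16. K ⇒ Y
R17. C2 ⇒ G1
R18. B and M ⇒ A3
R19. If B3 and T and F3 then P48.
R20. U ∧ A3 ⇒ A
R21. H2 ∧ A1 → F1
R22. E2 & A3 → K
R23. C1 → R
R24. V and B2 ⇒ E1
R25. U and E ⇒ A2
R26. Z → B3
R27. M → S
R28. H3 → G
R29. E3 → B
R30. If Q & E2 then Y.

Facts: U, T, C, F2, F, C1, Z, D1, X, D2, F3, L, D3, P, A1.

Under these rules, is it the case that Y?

G3  (by R1: F3, F)
B2  (by R5: D1, A1)
W  (by R8: L)
E  (by R11: U, F)
F1  (by R12: B2, T)
R  (by R23: C1)
B3  (by R26: Z)
M  (by R2: E, G3)
N  (by R3: R, T)
J  (by R10: F1, F)
B  (by R13: N, W)
A3  (by R18: B, M)
P48  (by R19: B3, T, F3)
G2  (by R4: J, P48)
E2  (by R14: G2, F)
K  (by R22: E2, A3)
Y  (by R16: K)

Yes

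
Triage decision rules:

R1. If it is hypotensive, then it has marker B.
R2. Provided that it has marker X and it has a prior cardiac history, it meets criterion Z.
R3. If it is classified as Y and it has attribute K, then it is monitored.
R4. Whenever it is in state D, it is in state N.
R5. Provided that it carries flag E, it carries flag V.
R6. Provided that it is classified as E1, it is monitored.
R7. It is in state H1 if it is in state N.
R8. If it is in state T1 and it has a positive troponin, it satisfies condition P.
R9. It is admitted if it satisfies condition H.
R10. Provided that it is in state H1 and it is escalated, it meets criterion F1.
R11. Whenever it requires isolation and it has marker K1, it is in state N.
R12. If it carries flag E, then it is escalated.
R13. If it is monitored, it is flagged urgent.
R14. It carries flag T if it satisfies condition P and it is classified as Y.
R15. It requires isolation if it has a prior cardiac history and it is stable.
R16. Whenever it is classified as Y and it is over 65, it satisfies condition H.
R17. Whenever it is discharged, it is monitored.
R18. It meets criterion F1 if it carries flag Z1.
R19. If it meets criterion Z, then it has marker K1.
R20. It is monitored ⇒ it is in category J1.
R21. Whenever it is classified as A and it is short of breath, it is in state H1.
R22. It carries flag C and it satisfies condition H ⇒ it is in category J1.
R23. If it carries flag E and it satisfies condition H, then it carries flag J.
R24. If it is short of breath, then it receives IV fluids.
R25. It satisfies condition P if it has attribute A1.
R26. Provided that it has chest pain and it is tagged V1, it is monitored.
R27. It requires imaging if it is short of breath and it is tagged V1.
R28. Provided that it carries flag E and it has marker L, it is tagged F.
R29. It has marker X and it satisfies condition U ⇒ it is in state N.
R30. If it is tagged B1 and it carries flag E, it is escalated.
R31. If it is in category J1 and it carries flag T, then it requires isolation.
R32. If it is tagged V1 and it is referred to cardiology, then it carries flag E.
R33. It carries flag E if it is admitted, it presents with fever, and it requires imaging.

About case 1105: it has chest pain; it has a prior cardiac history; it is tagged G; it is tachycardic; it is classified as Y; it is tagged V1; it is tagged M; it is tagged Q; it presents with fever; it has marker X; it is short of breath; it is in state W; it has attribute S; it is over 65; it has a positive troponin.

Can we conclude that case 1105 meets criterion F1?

Forward chaining from the given facts derives: meets criterion Z, satisfies condition H, has marker K1, receives IV fluids, is monitored, requires imaging, is admitted, is flagged urgent, is in category J1, carries flag E, carries flag V, is escalated, carries flag J.
Rules concluding "it meets criterion F1": R10 needs "it is in state H1"; R18 needs "it carries flag Z1" — none of these are established.

No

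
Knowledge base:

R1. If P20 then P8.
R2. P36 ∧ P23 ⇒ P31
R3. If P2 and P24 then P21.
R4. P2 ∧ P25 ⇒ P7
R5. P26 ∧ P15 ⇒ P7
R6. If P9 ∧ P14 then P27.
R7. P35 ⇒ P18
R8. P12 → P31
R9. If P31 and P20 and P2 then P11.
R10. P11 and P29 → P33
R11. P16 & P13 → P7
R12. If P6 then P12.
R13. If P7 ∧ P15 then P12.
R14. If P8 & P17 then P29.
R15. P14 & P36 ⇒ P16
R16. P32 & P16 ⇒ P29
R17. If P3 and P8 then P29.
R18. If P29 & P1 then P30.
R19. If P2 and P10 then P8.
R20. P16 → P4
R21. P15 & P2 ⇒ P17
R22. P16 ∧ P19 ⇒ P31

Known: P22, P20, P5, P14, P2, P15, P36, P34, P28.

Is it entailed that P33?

No

Forward chaining from the given facts derives: P8, P16, P4, P17, P29.
The only rule concluding P33 is R10, which needs P11; that is never established.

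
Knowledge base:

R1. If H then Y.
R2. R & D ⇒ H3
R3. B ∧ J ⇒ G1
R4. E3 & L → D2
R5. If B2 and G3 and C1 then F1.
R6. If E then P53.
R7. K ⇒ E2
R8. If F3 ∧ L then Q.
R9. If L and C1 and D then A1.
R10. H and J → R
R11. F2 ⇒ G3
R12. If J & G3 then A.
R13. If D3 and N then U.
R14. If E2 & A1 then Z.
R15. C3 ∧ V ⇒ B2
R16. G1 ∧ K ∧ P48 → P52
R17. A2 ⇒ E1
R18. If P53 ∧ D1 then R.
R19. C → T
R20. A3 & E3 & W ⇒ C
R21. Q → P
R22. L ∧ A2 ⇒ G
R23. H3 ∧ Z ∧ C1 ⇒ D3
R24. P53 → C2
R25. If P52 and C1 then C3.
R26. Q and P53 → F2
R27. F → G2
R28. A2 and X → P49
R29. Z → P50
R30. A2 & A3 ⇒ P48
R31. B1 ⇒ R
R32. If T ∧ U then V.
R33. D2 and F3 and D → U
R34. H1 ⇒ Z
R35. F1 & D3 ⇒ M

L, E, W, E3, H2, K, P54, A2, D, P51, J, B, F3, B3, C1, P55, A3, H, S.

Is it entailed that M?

Yes

G1  (by R3: B, J)
D2  (by R4: E3, L)
P53  (by R6: E)
E2  (by R7: K)
Q  (by R8: F3, L)
A1  (by R9: L, C1, D)
R  (by R10: H, J)
Z  (by R14: E2, A1)
C  (by R20: A3, E3, W)
F2  (by R26: Q, P53)
P48  (by R30: A2, A3)
U  (by R33: D2, F3, D)
H3  (by R2: R, D)
G3  (by R11: F2)
P52  (by R16: G1, K, P48)
T  (by R19: C)
D3  (by R23: H3, Z, C1)
C3  (by R25: P52, C1)
V  (by R32: T, U)
B2  (by R15: C3, V)
F1  (by R5: B2, G3, C1)
M  (by R35: F1, D3)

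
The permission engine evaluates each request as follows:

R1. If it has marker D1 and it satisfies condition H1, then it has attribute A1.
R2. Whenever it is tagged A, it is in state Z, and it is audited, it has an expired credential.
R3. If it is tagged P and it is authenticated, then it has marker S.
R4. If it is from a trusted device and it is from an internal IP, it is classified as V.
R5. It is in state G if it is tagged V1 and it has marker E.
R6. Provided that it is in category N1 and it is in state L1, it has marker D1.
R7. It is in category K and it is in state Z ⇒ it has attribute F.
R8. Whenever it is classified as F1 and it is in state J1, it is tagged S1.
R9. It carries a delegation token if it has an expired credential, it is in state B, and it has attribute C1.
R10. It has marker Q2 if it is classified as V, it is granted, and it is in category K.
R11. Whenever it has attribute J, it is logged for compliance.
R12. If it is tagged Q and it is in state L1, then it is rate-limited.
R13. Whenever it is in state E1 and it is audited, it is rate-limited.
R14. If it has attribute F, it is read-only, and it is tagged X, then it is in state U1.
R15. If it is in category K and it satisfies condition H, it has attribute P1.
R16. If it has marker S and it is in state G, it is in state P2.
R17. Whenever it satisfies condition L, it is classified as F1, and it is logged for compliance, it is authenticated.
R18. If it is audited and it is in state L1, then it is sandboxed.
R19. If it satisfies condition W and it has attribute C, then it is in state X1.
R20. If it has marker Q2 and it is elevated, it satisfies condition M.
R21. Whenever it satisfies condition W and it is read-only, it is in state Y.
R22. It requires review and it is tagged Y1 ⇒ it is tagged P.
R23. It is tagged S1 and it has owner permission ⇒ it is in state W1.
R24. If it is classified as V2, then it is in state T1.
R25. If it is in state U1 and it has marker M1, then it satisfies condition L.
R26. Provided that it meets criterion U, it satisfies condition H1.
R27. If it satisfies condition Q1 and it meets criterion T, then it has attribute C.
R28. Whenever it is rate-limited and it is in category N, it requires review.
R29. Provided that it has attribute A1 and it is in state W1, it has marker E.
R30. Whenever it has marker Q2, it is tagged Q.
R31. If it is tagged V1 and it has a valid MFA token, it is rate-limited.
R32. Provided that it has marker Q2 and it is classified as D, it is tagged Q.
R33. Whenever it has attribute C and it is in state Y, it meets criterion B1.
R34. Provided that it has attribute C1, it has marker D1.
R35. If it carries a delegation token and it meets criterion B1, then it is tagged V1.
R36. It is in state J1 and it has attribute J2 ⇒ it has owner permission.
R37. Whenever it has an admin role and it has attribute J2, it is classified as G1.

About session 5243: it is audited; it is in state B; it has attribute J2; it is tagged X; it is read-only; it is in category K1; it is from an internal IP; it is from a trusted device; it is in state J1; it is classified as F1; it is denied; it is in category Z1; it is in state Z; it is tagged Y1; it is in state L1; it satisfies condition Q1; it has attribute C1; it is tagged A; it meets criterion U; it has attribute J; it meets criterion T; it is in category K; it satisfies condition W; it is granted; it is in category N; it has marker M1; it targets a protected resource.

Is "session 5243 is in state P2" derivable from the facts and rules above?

By R2 (it is tagged A, it is in state Z, it is audited): it has an expired credential.
By R4 (it is from a trusted device, it is from an internal IP): it is classified as V.
By R7 (it is in category K, it is in state Z): it has attribute F.
By R8 (it is classified as F1, it is in state J1): it is tagged S1.
By R9 (it has an expired credential, it is in state B, it has attribute C1): it carries a delegation token.
By R10 (it is classified as V, it is granted, it is in category K): it has marker Q2.
By R11 (it has attribute J): it is logged for compliance.
By R14 (it has attribute F, it is read-only, it is tagged X): it is in state U1.
By R21 (it satisfies condition W, it is read-only): it is in state Y.
By R25 (it is in state U1, it has marker M1): it satisfies condition L.
By R26 (it meets criterion U): it satisfies condition H1.
By R27 (it satisfies condition Q1, it meets criterion T): it has attribute C.
By R30 (it has marker Q2): it is tagged Q.
By R33 (it has attribute C, it is in state Y): it meets criterion B1.
By R34 (it has attribute C1): it has marker D1.
By R35 (it carries a delegation token, it meets criterion B1): it is tagged V1.
By R36 (it is in state J1, it has attribute J2): it has owner permission.
By R1 (it has marker D1, it satisfies condition H1): it has attribute A1.
By R12 (it is tagged Q, it is in state L1): it is rate-limited.
By R17 (it satisfies condition L, it is classified as F1, it is logged for compliance): it is authenticated.
By R23 (it is tagged S1, it has owner permission): it is in state W1.
By R28 (it is rate-limited, it is in category N): it requires review.
By R29 (it has attribute A1, it is in state W1): it has marker E.
By R5 (it is tagged V1, it has marker E): it is in state G.
By R22 (it requires review, it is tagged Y1): it is tagged P.
By R3 (it is tagged P, it is authenticated): it has marker S.
By R16 (it has marker S, it is in state G): it is in state P2.

Yes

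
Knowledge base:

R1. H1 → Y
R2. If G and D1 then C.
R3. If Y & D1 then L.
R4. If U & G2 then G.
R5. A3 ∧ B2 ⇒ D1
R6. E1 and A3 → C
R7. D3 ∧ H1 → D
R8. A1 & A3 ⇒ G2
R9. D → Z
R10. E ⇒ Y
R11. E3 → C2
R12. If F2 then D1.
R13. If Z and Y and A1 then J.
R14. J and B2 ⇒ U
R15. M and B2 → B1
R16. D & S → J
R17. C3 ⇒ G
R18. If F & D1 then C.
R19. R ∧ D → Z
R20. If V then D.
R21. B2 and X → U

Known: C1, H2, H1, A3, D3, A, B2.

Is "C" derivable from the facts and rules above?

Forward chaining from the given facts derives: Y, D1, D, Z, L.
Rules concluding C: R2 needs G; R6 needs E1; R18 needs F — none of these are established.

No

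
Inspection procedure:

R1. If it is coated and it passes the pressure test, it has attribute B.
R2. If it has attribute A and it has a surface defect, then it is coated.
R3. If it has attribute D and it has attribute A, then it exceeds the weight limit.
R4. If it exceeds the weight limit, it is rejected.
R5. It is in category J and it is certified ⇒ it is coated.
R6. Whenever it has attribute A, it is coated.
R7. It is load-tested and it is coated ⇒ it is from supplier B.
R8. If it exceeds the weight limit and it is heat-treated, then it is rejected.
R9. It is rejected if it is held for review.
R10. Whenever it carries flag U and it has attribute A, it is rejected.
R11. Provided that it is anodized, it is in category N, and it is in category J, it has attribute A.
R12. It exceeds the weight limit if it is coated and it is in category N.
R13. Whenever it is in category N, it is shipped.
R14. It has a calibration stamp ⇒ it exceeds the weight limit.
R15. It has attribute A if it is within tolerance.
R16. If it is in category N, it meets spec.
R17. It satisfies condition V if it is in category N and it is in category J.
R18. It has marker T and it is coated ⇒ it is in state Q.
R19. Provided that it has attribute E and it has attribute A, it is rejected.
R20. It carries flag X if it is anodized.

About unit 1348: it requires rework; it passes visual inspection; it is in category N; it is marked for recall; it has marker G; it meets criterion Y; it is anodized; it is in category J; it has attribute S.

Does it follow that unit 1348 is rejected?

Yes

By R11 (it is anodized, it is in category N, it is in category J): it has attribute A.
By R6 (it has attribute A): it is coated.
By R12 (it is coated, it is in category N): it exceeds the weight limit.
By R4 (it exceeds the weight limit): it is rejected.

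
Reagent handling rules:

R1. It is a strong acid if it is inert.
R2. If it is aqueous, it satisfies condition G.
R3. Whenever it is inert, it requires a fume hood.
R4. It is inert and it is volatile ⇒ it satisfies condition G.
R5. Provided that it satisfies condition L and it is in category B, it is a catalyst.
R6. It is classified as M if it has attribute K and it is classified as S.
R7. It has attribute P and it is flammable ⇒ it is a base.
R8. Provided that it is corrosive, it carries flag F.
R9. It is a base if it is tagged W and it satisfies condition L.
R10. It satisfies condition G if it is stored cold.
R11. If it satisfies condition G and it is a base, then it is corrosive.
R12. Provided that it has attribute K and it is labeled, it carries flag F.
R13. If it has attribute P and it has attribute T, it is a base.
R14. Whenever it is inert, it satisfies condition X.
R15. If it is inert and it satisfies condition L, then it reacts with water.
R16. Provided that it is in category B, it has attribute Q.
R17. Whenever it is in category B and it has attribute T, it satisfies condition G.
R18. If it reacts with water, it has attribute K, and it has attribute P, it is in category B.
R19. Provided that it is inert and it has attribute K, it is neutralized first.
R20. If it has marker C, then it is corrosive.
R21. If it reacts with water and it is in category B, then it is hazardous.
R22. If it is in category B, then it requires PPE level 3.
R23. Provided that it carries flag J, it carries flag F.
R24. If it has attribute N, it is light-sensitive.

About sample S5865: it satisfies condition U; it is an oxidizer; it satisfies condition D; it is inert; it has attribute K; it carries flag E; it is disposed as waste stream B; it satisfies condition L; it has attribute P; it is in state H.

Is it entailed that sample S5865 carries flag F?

No

Forward chaining from the given facts derives: is a strong acid, requires a fume hood, satisfies condition X, reacts with water, is in category B, is neutralized first, is hazardous, requires PPE level 3, is a catalyst, has attribute Q.
Rules concluding "it carries flag F": R8 needs "it is corrosive"; R12 needs "it is labeled"; R23 needs "it carries flag J" — none of these are established.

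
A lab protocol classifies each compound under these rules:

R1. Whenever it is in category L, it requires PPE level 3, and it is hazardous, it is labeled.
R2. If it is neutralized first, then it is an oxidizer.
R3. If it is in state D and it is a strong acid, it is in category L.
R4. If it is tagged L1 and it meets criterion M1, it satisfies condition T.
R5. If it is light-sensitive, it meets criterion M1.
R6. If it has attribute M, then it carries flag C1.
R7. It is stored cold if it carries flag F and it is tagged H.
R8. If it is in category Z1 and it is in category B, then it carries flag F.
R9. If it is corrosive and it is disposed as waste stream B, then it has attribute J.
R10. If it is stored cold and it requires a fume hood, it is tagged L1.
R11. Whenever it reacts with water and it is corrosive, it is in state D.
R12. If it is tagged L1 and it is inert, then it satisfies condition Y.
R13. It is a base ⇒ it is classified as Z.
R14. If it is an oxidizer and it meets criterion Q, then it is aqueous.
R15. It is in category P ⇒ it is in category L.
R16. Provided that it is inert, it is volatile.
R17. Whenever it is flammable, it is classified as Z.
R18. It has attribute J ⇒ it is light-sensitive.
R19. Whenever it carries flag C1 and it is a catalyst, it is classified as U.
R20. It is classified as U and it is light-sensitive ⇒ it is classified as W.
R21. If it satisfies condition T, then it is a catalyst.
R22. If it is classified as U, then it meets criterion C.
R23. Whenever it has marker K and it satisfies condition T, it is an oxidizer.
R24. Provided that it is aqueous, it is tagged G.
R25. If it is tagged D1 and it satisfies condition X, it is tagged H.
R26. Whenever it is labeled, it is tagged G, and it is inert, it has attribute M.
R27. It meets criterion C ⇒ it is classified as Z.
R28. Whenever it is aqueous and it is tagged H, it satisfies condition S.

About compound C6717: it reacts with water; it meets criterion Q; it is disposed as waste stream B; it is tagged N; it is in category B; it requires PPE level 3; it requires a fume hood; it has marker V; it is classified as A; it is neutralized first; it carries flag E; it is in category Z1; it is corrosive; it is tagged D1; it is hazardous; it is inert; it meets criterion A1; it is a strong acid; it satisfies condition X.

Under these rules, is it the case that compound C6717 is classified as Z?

Yes

By R2 (it is neutralized first): it is an oxidizer.
By R8 (it is in category Z1, it is in category B): it carries flag F.
By R9 (it is corrosive, it is disposed as waste stream B): it has attribute J.
By R11 (it reacts with water, it is corrosive): it is in state D.
By R14 (it is an oxidizer, it meets criterion Q): it is aqueous.
By R18 (it has attribute J): it is light-sensitive.
By R24 (it is aqueous): it is tagged G.
By R25 (it is tagged D1, it satisfies condition X): it is tagged H.
By R3 (it is in state D, it is a strong acid): it is in category L.
By R5 (it is light-sensitive): it meets criterion M1.
By R7 (it carries flag F, it is tagged H): it is stored cold.
By R10 (it is stored cold, it requires a fume hood): it is tagged L1.
By R1 (it is in category L, it requires PPE level 3, it is hazardous): it is labeled.
By R4 (it is tagged L1, it meets criterion M1): it satisfies condition T.
By R21 (it satisfies condition T): it is a catalyst.
By R26 (it is labeled, it is tagged G, it is inert): it has attribute M.
By R6 (it has attribute M): it carries flag C1.
By R19 (it carries flag C1, it is a catalyst): it is classified as U.
By R22 (it is classified as U): it meets criterion C.
By R27 (it meets criterion C): it is classified as Z.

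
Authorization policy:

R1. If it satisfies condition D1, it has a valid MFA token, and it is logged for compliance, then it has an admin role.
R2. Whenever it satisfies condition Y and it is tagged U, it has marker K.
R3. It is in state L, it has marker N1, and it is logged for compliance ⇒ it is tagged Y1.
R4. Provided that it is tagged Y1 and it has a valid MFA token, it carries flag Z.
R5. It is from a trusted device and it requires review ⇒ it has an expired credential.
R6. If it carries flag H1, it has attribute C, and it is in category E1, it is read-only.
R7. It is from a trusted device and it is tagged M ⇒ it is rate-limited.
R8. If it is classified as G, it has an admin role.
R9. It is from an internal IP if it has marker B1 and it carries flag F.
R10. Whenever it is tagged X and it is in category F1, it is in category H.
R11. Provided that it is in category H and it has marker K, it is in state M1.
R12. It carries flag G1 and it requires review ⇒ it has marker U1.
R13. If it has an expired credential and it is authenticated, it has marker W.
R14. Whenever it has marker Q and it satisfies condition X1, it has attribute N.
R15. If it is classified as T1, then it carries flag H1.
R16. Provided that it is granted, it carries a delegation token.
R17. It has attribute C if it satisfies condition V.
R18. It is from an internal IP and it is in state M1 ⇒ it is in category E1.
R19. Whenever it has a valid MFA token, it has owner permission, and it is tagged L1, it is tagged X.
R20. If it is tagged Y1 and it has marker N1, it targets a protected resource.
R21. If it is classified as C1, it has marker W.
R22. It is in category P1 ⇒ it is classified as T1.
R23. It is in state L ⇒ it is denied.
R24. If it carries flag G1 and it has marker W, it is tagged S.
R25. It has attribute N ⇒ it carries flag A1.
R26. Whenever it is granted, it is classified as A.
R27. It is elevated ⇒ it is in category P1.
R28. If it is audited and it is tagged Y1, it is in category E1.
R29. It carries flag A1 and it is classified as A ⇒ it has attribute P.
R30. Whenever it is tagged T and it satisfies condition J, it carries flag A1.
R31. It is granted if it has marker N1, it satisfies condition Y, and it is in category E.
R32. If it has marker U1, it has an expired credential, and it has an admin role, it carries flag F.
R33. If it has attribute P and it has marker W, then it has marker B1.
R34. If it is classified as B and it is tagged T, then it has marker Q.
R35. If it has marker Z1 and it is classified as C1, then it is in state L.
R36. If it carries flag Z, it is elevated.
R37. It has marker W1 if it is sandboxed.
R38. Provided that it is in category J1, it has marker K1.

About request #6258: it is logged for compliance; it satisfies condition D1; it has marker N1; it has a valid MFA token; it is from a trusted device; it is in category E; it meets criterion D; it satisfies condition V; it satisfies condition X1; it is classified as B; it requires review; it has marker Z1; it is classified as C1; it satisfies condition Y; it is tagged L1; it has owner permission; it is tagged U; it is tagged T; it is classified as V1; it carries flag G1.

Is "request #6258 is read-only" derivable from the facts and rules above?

Forward chaining from the given facts derives: has an admin role, has marker K, has an expired credential, has marker U1, has attribute C, is tagged X, has marker W, is tagged S, is granted, carries flag F, has marker Q, is in state L, is tagged Y1, carries flag Z, has attribute N, carries a delegation token, targets a protected resource, is denied, carries flag A1, is classified as A, has attribute P, has marker B1, is elevated, is from an internal IP, is in category P1, is classified as T1, carries flag H1.
The only rule concluding "it is read-only" is R6, which needs "it is in category E1"; that is never established.

No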